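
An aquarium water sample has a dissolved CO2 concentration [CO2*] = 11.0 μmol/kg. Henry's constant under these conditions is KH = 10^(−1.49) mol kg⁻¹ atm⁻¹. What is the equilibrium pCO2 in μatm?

pCO2 = 340 μatm

KH = 10^(−1.49) = 3.236×10^-2 mol kg⁻¹ atm⁻¹
pCO2 = [CO2*]/KH = 11.0×10^-6 / 3.236×10^-2 = 3.40×10^-4 atm = 340 μatm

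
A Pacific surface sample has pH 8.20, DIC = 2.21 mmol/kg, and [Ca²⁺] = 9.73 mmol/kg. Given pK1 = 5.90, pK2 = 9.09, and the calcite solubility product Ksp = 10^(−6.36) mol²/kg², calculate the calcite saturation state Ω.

α₂ = 1 / (1 + [H⁺]/K2 + [H⁺]²/(K1K2)) = 1 / (1 + 10^+0.89 + 10^-1.41)
   = 1 / (1 + 7.7625 + 0.038905) = 1/8.8014 = 0.1136
[CO3²⁻] = α₂ × DIC = 0.1136 × 2.21 = 0.2511 mmol/kg
Ksp = 10^(−6.36) = 4.365×10^-7
Ω = [Ca²⁺][CO3²⁻]/Ksp = (9.73×10^-3)(2.511×10^-4) / 4.365×10^-7 = 5.60

Ω = 5.60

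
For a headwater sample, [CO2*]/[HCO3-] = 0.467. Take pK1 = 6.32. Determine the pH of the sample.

From K1 = [H⁺][HCO3-]/[CO2*]:  pH = pK1 − log₁₀([CO2*]/[HCO3-])
log₁₀(0.467) = -0.331
pH = 6.32 − (-0.331) = 6.65

pH = 6.65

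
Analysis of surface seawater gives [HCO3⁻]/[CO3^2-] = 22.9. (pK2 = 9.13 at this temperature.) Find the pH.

From K2 = [H⁺][CO3^2-]/[HCO3⁻]:  pH = pK2 − log₁₀([HCO3⁻]/[CO3^2-])
log₁₀(22.9) = +1.360
pH = 9.13 − (+1.360) = 7.77

pH = 7.77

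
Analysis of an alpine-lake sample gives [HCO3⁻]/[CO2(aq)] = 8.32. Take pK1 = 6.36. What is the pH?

From K1 = [H⁺][HCO3⁻]/[CO2(aq)]:  pH = pK1 + log₁₀([HCO3⁻]/[CO2(aq)])
log₁₀(8.32) = +0.920
pH = 6.36 + (+0.920) = 7.28

pH = 7.28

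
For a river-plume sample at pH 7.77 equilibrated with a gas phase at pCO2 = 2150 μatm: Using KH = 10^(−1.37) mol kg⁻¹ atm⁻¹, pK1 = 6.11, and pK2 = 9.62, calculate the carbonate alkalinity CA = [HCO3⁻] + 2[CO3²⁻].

CA = 4.31 mmol/kg

[CO2*] = KH · pCO2 = 10^(−1.37) × 2150×10^-6 = 9.171×10^-5 mol/kg
α₀ = 1/(1 + K1/[H⁺] + K1K2/[H⁺]²) = 1/(1 + 10^+1.66 + 10^-0.19) = 0.02112
DIC = [CO2*]/α₀ = 9.171×10^-5 / 0.02112 = 4.343 mmol/kg
CA = (α₁ + 2α₂)·DIC = (0.9652 + 2×0.01363) × 4.343 = 4.31 mmol/kg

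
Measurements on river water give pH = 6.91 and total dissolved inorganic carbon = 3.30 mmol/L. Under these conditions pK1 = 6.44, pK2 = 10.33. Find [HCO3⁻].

[HCO3⁻] = 2.46 mmol/L

α₁ = 1 / (1 + [H⁺]/K1 + K2/[H⁺]) = 1 / (1 + 10^-0.47 + 10^-3.42)
   = 1 / (1 + 0.33884 + 0.00038019) = 1/1.3392 = 0.7467
[HCO3⁻] = α₁ × DIC = 0.7467 × 3.30 = 2.46 mmol/L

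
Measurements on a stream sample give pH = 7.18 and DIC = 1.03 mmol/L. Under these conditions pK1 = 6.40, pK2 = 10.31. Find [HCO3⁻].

α₁ = 1 / (1 + [H⁺]/K1 + K2/[H⁺]) = 1 / (1 + 10^-0.78 + 10^-3.13)
   = 1 / (1 + 0.16596 + 0.00074131) = 1/1.1667 = 0.8571
[HCO3⁻] = α₁ × DIC = 0.8571 × 1.03 = 0.883 mmol/L

[HCO3⁻] = 0.883 mmol/L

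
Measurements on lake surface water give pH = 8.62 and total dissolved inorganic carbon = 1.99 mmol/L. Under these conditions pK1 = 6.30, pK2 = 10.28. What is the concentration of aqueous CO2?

α₀ = 1 / (1 + K1/[H⁺] + K1K2/[H⁺]²) = 1 / (1 + 10^+2.32 + 10^+0.66)
   = 1 / (1 + 208.93 + 4.5709) = 1/214.50 = 0.004662
[CO2*] = α₀ × DIC = 0.004662 × 1.99 = 0.00928 mmol/L = 9.28 μmol/L

[CO2*] = 9.28 μmol/L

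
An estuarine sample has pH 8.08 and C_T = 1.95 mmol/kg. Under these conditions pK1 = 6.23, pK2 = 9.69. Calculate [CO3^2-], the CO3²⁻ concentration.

[CO3²⁻] = 0.0461 mmol/kg

α₂ = 1 / (1 + [H⁺]/K2 + [H⁺]²/(K1K2)) = 1 / (1 + 10^+1.61 + 10^-0.24)
   = 1 / (1 + 40.738 + 0.57544) = 1/42.313 = 0.02363
[CO3²⁻] = α₂ × DIC = 0.02363 × 1.95 = 0.0461 mmol/kg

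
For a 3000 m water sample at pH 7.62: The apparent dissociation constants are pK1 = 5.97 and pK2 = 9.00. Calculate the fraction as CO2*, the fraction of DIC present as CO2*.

α₀ = 0.0210

α₀ = 1 / (1 + K1/[H⁺] + K1K2/[H⁺]²) = 1 / (1 + 10^+1.65 + 10^+0.27)
   = 1 / (1 + 44.668 + 1.8621) = 1/47.530 = 0.02104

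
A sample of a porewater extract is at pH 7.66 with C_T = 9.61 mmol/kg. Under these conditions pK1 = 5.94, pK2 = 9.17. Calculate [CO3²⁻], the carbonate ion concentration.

α₂ = 1 / (1 + [H⁺]/K2 + [H⁺]²/(K1K2)) = 1 / (1 + 10^+1.51 + 10^-0.21)
   = 1 / (1 + 32.359 + 0.61660) = 1/33.976 = 0.02943
[CO3²⁻] = α₂ × DIC = 0.02943 × 9.61 = 0.283 mmol/kg

[CO3²⁻] = 0.283 mmol/kg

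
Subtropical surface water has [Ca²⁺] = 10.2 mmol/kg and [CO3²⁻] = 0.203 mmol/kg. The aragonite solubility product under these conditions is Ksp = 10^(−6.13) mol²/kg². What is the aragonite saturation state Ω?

Ksp = 10^(−6.13) = 7.413×10^-7
Ω = [Ca²⁺][CO3²⁻]/Ksp = (10.2×10^-3)(0.203×10^-3) / 7.413×10^-7 = 2.79

Ω = 2.79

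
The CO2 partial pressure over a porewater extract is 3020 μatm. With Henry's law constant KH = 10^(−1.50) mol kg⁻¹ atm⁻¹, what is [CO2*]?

KH = 10^(−1.50) = 3.162×10^-2 mol kg⁻¹ atm⁻¹
[CO2*] = KH · pCO2 = 3.162×10^-2 × 3020×10^-6 atm = 9.55×10^-5 mol/kg

[CO2*] = 95.5 μmol/kg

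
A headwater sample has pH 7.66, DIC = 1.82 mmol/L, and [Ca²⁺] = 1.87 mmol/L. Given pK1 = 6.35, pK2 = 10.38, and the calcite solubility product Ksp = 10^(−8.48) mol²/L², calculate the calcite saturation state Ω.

α₂ = 1 / (1 + [H⁺]/K2 + [H⁺]²/(K1K2)) = 1 / (1 + 10^+2.72 + 10^+1.41)
   = 1 / (1 + 524.81 + 25.704) = 1/551.51 = 0.001813
[CO3²⁻] = α₂ × DIC = 0.001813 × 1.82 = 0.003300 mmol/L = 3.300 μmol/L
Ksp = 10^(−8.48) = 3.311×10^-9
Ω = [Ca²⁺][CO3²⁻]/Ksp = (1.87×10^-3)(3.300×10^-6) / 3.311×10^-9 = 1.86

Ω = 1.86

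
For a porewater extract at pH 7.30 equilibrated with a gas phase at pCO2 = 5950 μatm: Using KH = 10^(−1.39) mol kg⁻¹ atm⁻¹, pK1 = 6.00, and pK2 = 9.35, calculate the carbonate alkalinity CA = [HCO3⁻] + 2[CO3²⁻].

[CO2*] = KH · pCO2 = 10^(−1.39) × 5950×10^-6 = 2.424×10^-4 mol/kg
α₀ = 1/(1 + K1/[H⁺] + K1K2/[H⁺]²) = 1/(1 + 10^+1.30 + 10^-0.75) = 0.04733
DIC = [CO2*]/α₀ = 2.424×10^-4 / 0.04733 = 5.122 mmol/kg
CA = (α₁ + 2α₂)·DIC = (0.9443 + 2×0.008416) × 5.122 = 4.92 mmol/kg

CA = 4.92 mmol/kg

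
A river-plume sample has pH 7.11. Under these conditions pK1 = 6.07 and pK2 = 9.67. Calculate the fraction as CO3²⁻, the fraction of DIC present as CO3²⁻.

α₂ = 1 / (1 + [H⁺]/K2 + [H⁺]²/(K1K2)) = 1 / (1 + 10^+2.56 + 10^+1.52)
   = 1 / (1 + 363.08 + 33.113) = 1/397.19 = 0.002518

α₂ = 0.00252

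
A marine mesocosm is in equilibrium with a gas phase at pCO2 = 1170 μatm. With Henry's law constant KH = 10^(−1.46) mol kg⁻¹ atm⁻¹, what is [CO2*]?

KH = 10^(−1.46) = 3.467×10^-2 mol kg⁻¹ atm⁻¹
[CO2*] = KH · pCO2 = 3.467×10^-2 × 1170×10^-6 atm = 4.06×10^-5 mol/kg

[CO2*] = 40.6 μmol/kg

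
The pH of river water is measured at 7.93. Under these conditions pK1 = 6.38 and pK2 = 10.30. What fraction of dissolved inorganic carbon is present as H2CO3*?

α₀ = 0.0273

α₀ = 1 / (1 + K1/[H⁺] + K1K2/[H⁺]²) = 1 / (1 + 10^+1.55 + 10^-0.82)
   = 1 / (1 + 35.481 + 0.15136) = 1/36.633 = 0.02730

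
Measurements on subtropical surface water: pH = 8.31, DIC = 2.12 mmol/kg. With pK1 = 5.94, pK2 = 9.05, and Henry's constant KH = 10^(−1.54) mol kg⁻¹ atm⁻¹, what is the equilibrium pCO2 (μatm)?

pCO2 = 264 μatm

α₀ = 1 / (1 + K1/[H⁺] + K1K2/[H⁺]²) = 1 / (1 + 10^+2.37 + 10^+1.63)
   = 1 / (1 + 234.42 + 42.658) = 1/278.08 = 0.003596
[CO2*] = α₀ × DIC = 0.003596 × 2.12 = 0.007624 mmol/kg = 7.624 μmol/kg
pCO2 = [CO2*]/KH = 7.624×10^-6 / 2.884×10^-2 = 264 μatm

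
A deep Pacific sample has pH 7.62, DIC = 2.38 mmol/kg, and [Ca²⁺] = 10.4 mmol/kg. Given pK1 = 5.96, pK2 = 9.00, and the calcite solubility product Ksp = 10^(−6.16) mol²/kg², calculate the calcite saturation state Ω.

α₂ = 1 / (1 + [H⁺]/K2 + [H⁺]²/(K1K2)) = 1 / (1 + 10^+1.38 + 10^-0.28)
   = 1 / (1 + 23.988 + 0.52481) = 1/25.513 = 0.03920
[CO3²⁻] = α₂ × DIC = 0.03920 × 2.38 = 0.09329 mmol/kg
Ksp = 10^(−6.16) = 6.918×10^-7
Ω = [Ca²⁺][CO3²⁻]/Ksp = (10.4×10^-3)(9.329×10^-5) / 6.918×10^-7 = 1.40

Ω = 1.40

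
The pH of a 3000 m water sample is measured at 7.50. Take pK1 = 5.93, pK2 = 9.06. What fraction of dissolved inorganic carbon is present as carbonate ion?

α₂ = 1 / (1 + [H⁺]/K2 + [H⁺]²/(K1K2)) = 1 / (1 + 10^+1.56 + 10^-0.01)
   = 1 / (1 + 36.308 + 0.97724) = 1/38.285 = 0.02612

α₂ = 0.0261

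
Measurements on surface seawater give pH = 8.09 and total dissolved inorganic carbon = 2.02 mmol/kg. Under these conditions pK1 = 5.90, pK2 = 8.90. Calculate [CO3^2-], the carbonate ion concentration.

[CO3²⁻] = 0.269 mmol/kg

α₂ = 1 / (1 + [H⁺]/K2 + [H⁺]²/(K1K2)) = 1 / (1 + 10^+0.81 + 10^-1.38)
   = 1 / (1 + 6.4565 + 0.041687) = 1/7.4982 = 0.1334
[CO3²⁻] = α₂ × DIC = 0.1334 × 2.02 = 0.269 mmol/kg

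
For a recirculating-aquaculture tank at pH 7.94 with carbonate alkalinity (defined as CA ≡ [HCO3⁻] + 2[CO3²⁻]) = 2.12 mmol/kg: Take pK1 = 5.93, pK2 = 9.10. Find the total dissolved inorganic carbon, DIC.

CA = [HCO3⁻] + 2[CO3²⁻] = (α₁ + 2α₂)·DIC
At pH 7.94: [H⁺]/K1 = 10^-2.01 = 0.0097724, K2/[H⁺] = 10^-1.16 = 0.069183
α₁ = 1/(1 + 0.0097724 + 0.069183) = 1/1.0790 = 0.9268; α₂ = α₁·K2/[H⁺] = 0.06412
α₁ + 2α₂ = 1.0551
DIC = CA / (α₁ + 2α₂) = 2.12 / 1.0551 = 2.01 mmol/kg

DIC = 2.01 mmol/kg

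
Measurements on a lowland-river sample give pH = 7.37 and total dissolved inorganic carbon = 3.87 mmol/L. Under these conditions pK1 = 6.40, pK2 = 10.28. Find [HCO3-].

α₁ = 1 / (1 + [H⁺]/K1 + K2/[H⁺]) = 1 / (1 + 10^-0.97 + 10^-2.91)
   = 1 / (1 + 0.10715 + 0.0012303) = 1/1.1084 = 0.9022
[HCO3⁻] = α₁ × DIC = 0.9022 × 3.87 = 3.49 mmol/L

[HCO3⁻] = 3.49 mmol/L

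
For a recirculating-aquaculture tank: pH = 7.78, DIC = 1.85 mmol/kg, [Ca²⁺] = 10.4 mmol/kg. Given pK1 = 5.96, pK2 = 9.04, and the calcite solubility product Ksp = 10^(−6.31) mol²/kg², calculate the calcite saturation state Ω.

Ω = 2.02

α₂ = 1 / (1 + [H⁺]/K2 + [H⁺]²/(K1K2)) = 1 / (1 + 10^+1.26 + 10^-0.56)
   = 1 / (1 + 18.197 + 0.27542) = 1/19.472 = 0.05135
[CO3²⁻] = α₂ × DIC = 0.05135 × 1.85 = 0.09501 mmol/kg
Ksp = 10^(−6.31) = 4.898×10^-7
Ω = [Ca²⁺][CO3²⁻]/Ksp = (10.4×10^-3)(9.501×10^-5) / 4.898×10^-7 = 2.02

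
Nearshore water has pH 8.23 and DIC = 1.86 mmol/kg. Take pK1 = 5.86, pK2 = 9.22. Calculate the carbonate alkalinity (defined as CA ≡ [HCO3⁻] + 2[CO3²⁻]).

CA = [HCO3⁻] + 2[CO3²⁻] = (α₁ + 2α₂)·DIC
At pH 8.23: [H⁺]/K1 = 10^-2.37 = 0.0042658, K2/[H⁺] = 10^-0.99 = 0.10233
α₁ = 1/(1 + 0.0042658 + 0.10233) = 1/1.1066 = 0.9037; α₂ = α₁·K2/[H⁺] = 0.09247
α₁ + 2α₂ = 1.0886
CA = 1.0886 × 1.86 = 2.02 mmol/kg

CA = 2.02 mmol/kg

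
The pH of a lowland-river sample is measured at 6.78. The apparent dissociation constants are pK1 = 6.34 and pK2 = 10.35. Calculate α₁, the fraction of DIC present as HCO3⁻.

α₁ = 1 / (1 + [H⁺]/K1 + K2/[H⁺]) = 1 / (1 + 10^-0.44 + 10^-3.57)
   = 1 / (1 + 0.36308 + 0.00026915) = 1/1.3633 = 0.7335

α₁ = 0.733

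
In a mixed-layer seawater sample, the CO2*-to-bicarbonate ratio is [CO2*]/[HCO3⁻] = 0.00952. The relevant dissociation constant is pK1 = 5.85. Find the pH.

From K1 = [H⁺][HCO3⁻]/[CO2*]:  pH = pK1 − log₁₀([CO2*]/[HCO3⁻])
log₁₀(0.00952) = -2.021
pH = 5.85 − (-2.021) = 7.87

pH = 7.87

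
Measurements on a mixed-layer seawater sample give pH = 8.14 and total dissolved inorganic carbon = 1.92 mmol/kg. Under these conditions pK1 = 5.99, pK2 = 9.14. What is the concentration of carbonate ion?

[CO3²⁻] = 0.173 mmol/kg

α₂ = 1 / (1 + [H⁺]/K2 + [H⁺]²/(K1K2)) = 1 / (1 + 10^+1.00 + 10^-1.15)
   = 1 / (1 + 10.000 + 0.070795) = 1/11.071 = 0.09033
[CO3²⁻] = α₂ × DIC = 0.09033 × 1.92 = 0.173 mmol/kg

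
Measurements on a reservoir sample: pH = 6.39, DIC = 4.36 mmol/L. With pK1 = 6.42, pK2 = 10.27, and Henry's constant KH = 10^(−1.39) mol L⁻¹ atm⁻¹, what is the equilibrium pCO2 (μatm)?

pCO2 = 5.54×10^4 μatm

α₀ = 1 / (1 + K1/[H⁺] + K1K2/[H⁺]²) = 1 / (1 + 10^-0.03 + 10^-3.91)
   = 1 / (1 + 0.93325 + 0.00012303) = 1/1.9334 = 0.5172
[CO2*] = α₀ × DIC = 0.5172 × 4.36 = 2.255 mmol/L
pCO2 = [CO2*]/KH = 2.255×10^-3 / 4.074×10^-2 = 5.54×10^4 μatm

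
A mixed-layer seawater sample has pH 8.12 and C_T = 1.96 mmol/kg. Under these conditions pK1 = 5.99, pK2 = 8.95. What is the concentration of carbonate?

[CO3²⁻] = 0.251 mmol/kg

α₂ = 1 / (1 + [H⁺]/K2 + [H⁺]²/(K1K2)) = 1 / (1 + 10^+0.83 + 10^-1.30)
   = 1 / (1 + 6.7608 + 0.050119) = 1/7.8109 = 0.1280
[CO3²⁻] = α₂ × DIC = 0.1280 × 1.96 = 0.251 mmol/kg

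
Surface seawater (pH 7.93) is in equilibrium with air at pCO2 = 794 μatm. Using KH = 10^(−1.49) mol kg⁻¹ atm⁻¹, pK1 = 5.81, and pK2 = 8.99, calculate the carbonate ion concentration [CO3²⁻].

[CO2*] = KH · pCO2 = 10^(−1.49) × 794×10^-6 = 2.569×10^-5 mol/kg
α₀ = 1/(1 + K1/[H⁺] + K1K2/[H⁺]²) = 1/(1 + 10^+2.12 + 10^+1.06) = 0.006930
DIC = [CO2*]/α₀ = 2.569×10^-5 / 0.006930 = 3.708 mmol/kg
[CO3²⁻] = α₂·DIC; α₂ = 0.07956, so [CO3²⁻] = 0.07956 × 3.708 = 0.295 mmol/kg

[CO3²⁻] = 0.295 mmol/kg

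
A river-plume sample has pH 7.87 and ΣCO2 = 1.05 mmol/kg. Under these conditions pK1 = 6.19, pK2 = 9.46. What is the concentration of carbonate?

[CO3²⁻] = 0.0258 mmol/kg

α₂ = 1 / (1 + [H⁺]/K2 + [H⁺]²/(K1K2)) = 1 / (1 + 10^+1.59 + 10^-0.09)
   = 1 / (1 + 38.905 + 0.81283) = 1/40.717 = 0.02456
[CO3²⁻] = α₂ × DIC = 0.02456 × 1.05 = 0.0258 mmol/kg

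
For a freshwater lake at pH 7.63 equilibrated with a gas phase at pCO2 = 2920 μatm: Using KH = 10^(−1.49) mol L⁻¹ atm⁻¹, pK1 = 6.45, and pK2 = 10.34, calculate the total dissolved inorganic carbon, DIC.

DIC = 1.53 mmol/L

[CO2*] = KH · pCO2 = 10^(−1.49) × 2920×10^-6 = 9.449×10^-5 mol/L
α₀ = 1/(1 + K1/[H⁺] + K1K2/[H⁺]²) = 1/(1 + 10^+1.18 + 10^-1.53) = 0.06186
DIC = [CO2*]/α₀ = 9.449×10^-5 / 0.06186 = 1.53 mmol/L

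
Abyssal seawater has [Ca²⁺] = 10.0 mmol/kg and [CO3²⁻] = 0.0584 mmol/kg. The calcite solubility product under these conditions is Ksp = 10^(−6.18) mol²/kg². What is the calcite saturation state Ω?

Ω = 0.884

Ksp = 10^(−6.18) = 6.607×10^-7
Ω = [Ca²⁺][CO3²⁻]/Ksp = (10.0×10^-3)(0.0584×10^-3) / 6.607×10^-7 = 0.884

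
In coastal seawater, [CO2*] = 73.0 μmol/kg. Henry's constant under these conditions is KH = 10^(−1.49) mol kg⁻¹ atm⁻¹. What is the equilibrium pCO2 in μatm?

pCO2 = 2260 μatm

KH = 10^(−1.49) = 3.236×10^-2 mol kg⁻¹ atm⁻¹
pCO2 = [CO2*]/KH = 73.0×10^-6 / 3.236×10^-2 = 2.26×10^-3 atm = 2260 μatm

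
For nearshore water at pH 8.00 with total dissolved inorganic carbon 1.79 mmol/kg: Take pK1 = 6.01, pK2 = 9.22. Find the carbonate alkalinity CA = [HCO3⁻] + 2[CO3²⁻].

CA = [HCO3⁻] + 2[CO3²⁻] = (α₁ + 2α₂)·DIC
At pH 8.00: [H⁺]/K1 = 10^-1.99 = 0.010233, K2/[H⁺] = 10^-1.22 = 0.060256
α₁ = 1/(1 + 0.010233 + 0.060256) = 1/1.0705 = 0.9342; α₂ = α₁·K2/[H⁺] = 0.05629
α₁ + 2α₂ = 1.0467
CA = 1.0467 × 1.79 = 1.87 mmol/kg

CA = 1.87 mmol/kg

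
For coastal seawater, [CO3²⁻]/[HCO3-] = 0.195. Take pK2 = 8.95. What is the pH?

From K2 = [H⁺][CO3²⁻]/[HCO3-]:  pH = pK2 + log₁₀([CO3²⁻]/[HCO3-])
log₁₀(0.195) = -0.710
pH = 8.95 + (-0.710) = 8.24

pH = 8.24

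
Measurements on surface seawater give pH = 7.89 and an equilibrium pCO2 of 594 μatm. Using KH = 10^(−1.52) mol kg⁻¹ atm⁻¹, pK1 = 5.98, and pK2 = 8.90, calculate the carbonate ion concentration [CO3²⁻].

[CO2*] = KH · pCO2 = 10^(−1.52) × 594×10^-6 = 1.794×10^-5 mol/kg
α₀ = 1/(1 + K1/[H⁺] + K1K2/[H⁺]²) = 1/(1 + 10^+1.91 + 10^+0.90) = 0.01108
DIC = [CO2*]/α₀ = 1.794×10^-5 / 0.01108 = 1.619 mmol/kg
[CO3²⁻] = α₂·DIC; α₂ = 0.08804, so [CO3²⁻] = 0.08804 × 1.619 = 0.142 mmol/kg

[CO3²⁻] = 0.142 mmol/kg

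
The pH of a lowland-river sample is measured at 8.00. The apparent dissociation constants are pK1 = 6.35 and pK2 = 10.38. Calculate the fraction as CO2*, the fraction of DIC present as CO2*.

α₀ = 1 / (1 + K1/[H⁺] + K1K2/[H⁺]²) = 1 / (1 + 10^+1.65 + 10^-0.73)
   = 1 / (1 + 44.668 + 0.18621) = 1/45.855 = 0.02181

α₀ = 0.0218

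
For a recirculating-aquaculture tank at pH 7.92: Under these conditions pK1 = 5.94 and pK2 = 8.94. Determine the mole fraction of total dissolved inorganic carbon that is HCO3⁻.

α₁ = 0.904

α₁ = 1 / (1 + [H⁺]/K1 + K2/[H⁺]) = 1 / (1 + 10^-1.98 + 10^-1.02)
   = 1 / (1 + 0.010471 + 0.095499) = 1/1.1060 = 0.9042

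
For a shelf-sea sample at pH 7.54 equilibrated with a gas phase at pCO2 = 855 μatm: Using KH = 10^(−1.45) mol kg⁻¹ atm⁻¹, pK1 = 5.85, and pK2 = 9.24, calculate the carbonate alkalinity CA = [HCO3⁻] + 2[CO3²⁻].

CA = 1.55 mmol/kg

[CO2*] = KH · pCO2 = 10^(−1.45) × 855×10^-6 = 3.034×10^-5 mol/kg
α₀ = 1/(1 + K1/[H⁺] + K1K2/[H⁺]²) = 1/(1 + 10^+1.69 + 10^-0.01) = 0.01963
DIC = [CO2*]/α₀ = 3.034×10^-5 / 0.01963 = 1.546 mmol/kg
CA = (α₁ + 2α₂)·DIC = (0.9612 + 2×0.01918) × 1.546 = 1.55 mmol/kg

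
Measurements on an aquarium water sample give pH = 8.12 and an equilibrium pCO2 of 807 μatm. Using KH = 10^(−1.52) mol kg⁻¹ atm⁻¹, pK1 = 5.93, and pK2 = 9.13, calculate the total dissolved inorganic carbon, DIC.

[CO2*] = KH · pCO2 = 10^(−1.52) × 807×10^-6 = 2.437×10^-5 mol/kg
α₀ = 1/(1 + K1/[H⁺] + K1K2/[H⁺]²) = 1/(1 + 10^+2.19 + 10^+1.18) = 0.005847
DIC = [CO2*]/α₀ = 2.437×10^-5 / 0.005847 = 4.17 mmol/kg

DIC = 4.17 mmol/kg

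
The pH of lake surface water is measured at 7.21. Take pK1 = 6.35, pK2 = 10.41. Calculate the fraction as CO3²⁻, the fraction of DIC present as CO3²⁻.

α₂ = 1 / (1 + [H⁺]/K2 + [H⁺]²/(K1K2)) = 1 / (1 + 10^+3.20 + 10^+2.34)
   = 1 / (1 + 1584.9 + 218.78) = 1/1804.7 = 0.0005541

α₂ = 0.000554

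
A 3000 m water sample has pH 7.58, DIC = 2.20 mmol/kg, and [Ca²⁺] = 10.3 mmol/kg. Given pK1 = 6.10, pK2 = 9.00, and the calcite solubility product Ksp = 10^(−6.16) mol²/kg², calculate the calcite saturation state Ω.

α₂ = 1 / (1 + [H⁺]/K2 + [H⁺]²/(K1K2)) = 1 / (1 + 10^+1.42 + 10^-0.06)
   = 1 / (1 + 26.303 + 0.87096) = 1/28.174 = 0.03549
[CO3²⁻] = α₂ × DIC = 0.03549 × 2.20 = 0.07809 mmol/kg
Ksp = 10^(−6.16) = 6.918×10^-7
Ω = [Ca²⁺][CO3²⁻]/Ksp = (10.3×10^-3)(7.809×10^-5) / 6.918×10^-7 = 1.16

Ω = 1.16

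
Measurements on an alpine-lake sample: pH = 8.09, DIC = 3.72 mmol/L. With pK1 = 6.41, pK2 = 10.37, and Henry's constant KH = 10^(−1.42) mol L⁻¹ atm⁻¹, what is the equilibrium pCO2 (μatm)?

α₀ = 1 / (1 + K1/[H⁺] + K1K2/[H⁺]²) = 1 / (1 + 10^+1.68 + 10^-0.60)
   = 1 / (1 + 47.863 + 0.25119) = 1/49.114 = 0.02036
[CO2*] = α₀ × DIC = 0.02036 × 3.72 = 0.07574 mmol/L
pCO2 = [CO2*]/KH = 7.574×10^-5 / 3.802×10^-2 = 1990 μatm

pCO2 = 1990 μatm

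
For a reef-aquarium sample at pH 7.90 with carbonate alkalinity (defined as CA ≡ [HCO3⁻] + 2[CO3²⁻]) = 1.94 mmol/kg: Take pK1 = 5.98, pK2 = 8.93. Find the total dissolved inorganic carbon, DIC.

DIC = 1.81 mmol/kg

CA = [HCO3⁻] + 2[CO3²⁻] = (α₁ + 2α₂)·DIC
At pH 7.90: [H⁺]/K1 = 10^-1.92 = 0.012023, K2/[H⁺] = 10^-1.03 = 0.093325
α₁ = 1/(1 + 0.012023 + 0.093325) = 1/1.1053 = 0.9047; α₂ = α₁·K2/[H⁺] = 0.08443
α₁ + 2α₂ = 1.0736
DIC = CA / (α₁ + 2α₂) = 1.94 / 1.0736 = 1.81 mmol/kg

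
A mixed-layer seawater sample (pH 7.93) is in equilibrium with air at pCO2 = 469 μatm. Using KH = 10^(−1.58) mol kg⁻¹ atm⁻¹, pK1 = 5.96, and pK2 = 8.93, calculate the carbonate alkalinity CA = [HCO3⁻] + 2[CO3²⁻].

[CO2*] = KH · pCO2 = 10^(−1.58) × 469×10^-6 = 1.234×10^-5 mol/kg
α₀ = 1/(1 + K1/[H⁺] + K1K2/[H⁺]²) = 1/(1 + 10^+1.97 + 10^+0.97) = 0.009647
DIC = [CO2*]/α₀ = 1.234×10^-5 / 0.009647 = 1.279 mmol/kg
CA = (α₁ + 2α₂)·DIC = (0.9003 + 2×0.09003) × 1.279 = 1.38 mmol/kg

CA = 1.38 mmol/kg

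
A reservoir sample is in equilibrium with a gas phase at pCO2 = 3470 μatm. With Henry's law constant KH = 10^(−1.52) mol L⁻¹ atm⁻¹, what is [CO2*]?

KH = 10^(−1.52) = 3.020×10^-2 mol L⁻¹ atm⁻¹
[CO2*] = KH · pCO2 = 3.020×10^-2 × 3470×10^-6 atm = 1.05×10^-4 mol/L

[CO2*] = 105 μmol/L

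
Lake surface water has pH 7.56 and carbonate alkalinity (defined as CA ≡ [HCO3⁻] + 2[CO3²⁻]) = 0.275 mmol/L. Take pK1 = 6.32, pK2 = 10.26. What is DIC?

DIC = 0.290 mmol/L

CA = [HCO3⁻] + 2[CO3²⁻] = (α₁ + 2α₂)·DIC
At pH 7.56: [H⁺]/K1 = 10^-1.24 = 0.057544, K2/[H⁺] = 10^-2.70 = 0.0019953
α₁ = 1/(1 + 0.057544 + 0.0019953) = 1/1.0595 = 0.9438; α₂ = α₁·K2/[H⁺] = 0.001883
α₁ + 2α₂ = 0.9476
DIC = CA / (α₁ + 2α₂) = 0.275 / 0.9476 = 0.290 mmol/L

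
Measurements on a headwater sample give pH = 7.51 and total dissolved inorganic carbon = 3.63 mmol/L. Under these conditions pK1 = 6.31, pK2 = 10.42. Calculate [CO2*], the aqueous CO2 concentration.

α₀ = 1 / (1 + K1/[H⁺] + K1K2/[H⁺]²) = 1 / (1 + 10^+1.20 + 10^-1.71)
   = 1 / (1 + 15.849 + 0.019498) = 1/16.868 = 0.05928
[CO2*] = α₀ × DIC = 0.05928 × 3.63 = 0.215 mmol/L

[CO2*] = 0.215 mmol/L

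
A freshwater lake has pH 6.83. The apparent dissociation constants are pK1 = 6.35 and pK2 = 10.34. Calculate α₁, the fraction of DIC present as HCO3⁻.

α₁ = 1 / (1 + [H⁺]/K1 + K2/[H⁺]) = 1 / (1 + 10^-0.48 + 10^-3.51)
   = 1 / (1 + 0.33113 + 0.00030903) = 1/1.3314 = 0.7511

α₁ = 0.751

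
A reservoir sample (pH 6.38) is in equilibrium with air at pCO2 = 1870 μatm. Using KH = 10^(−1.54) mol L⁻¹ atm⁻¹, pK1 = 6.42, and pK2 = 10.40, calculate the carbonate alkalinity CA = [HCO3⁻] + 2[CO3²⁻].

[CO2*] = KH · pCO2 = 10^(−1.54) × 1870×10^-6 = 5.393×10^-5 mol/L
α₀ = 1/(1 + K1/[H⁺] + K1K2/[H⁺]²) = 1/(1 + 10^-0.04 + 10^-4.06) = 0.5230
DIC = [CO2*]/α₀ = 5.393×10^-5 / 0.5230 = 0.1031 mmol/L
CA = (α₁ + 2α₂)·DIC = (0.4770 + 2×4.555×10^-5) × 0.1031 = 0.0492 mmol/L

CA = 0.0492 mmol/L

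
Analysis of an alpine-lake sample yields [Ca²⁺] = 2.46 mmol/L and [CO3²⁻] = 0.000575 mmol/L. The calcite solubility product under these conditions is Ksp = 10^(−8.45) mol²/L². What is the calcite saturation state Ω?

Ω = 0.399

Ksp = 10^(−8.45) = 3.548×10^-9
Ω = [Ca²⁺][CO3²⁻]/Ksp = (2.46×10^-3)(0.000575×10^-3) / 3.548×10^-9 = 0.399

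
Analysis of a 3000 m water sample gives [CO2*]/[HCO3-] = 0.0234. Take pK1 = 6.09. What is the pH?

pH = 7.72

From K1 = [H⁺][HCO3-]/[CO2*]:  pH = pK1 − log₁₀([CO2*]/[HCO3-])
log₁₀(0.0234) = -1.631
pH = 6.09 − (-1.631) = 7.72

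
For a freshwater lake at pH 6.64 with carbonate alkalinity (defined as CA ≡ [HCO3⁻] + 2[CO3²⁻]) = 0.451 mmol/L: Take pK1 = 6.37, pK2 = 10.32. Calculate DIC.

CA = [HCO3⁻] + 2[CO3²⁻] = (α₁ + 2α₂)·DIC
At pH 6.64: [H⁺]/K1 = 10^-0.27 = 0.53703, K2/[H⁺] = 10^-3.68 = 0.00020893
α₁ = 1/(1 + 0.53703 + 0.00020893) = 1/1.5372 = 0.6505; α₂ = α₁·K2/[H⁺] = 0.0001359
α₁ + 2α₂ = 0.6508
DIC = CA / (α₁ + 2α₂) = 0.451 / 0.6508 = 0.693 mmol/L

DIC = 0.693 mmol/L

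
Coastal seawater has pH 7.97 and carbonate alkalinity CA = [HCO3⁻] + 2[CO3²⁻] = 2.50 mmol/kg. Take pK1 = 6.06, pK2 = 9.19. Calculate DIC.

DIC = 2.39 mmol/kg

CA = [HCO3⁻] + 2[CO3²⁻] = (α₁ + 2α₂)·DIC
At pH 7.97: [H⁺]/K1 = 10^-1.91 = 0.012303, K2/[H⁺] = 10^-1.22 = 0.060256
α₁ = 1/(1 + 0.012303 + 0.060256) = 1/1.0726 = 0.9323; α₂ = α₁·K2/[H⁺] = 0.05618
α₁ + 2α₂ = 1.0447
DIC = CA / (α₁ + 2α₂) = 2.50 / 1.0447 = 2.39 mmol/kg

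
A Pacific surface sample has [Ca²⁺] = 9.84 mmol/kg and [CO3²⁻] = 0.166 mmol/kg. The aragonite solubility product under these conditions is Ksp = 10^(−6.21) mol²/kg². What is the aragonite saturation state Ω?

Ksp = 10^(−6.21) = 6.166×10^-7
Ω = [Ca²⁺][CO3²⁻]/Ksp = (9.84×10^-3)(0.166×10^-3) / 6.166×10^-7 = 2.65

Ω = 2.65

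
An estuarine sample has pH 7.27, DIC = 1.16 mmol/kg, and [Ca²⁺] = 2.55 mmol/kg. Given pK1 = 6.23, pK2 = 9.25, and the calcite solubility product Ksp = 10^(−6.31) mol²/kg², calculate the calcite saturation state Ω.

α₂ = 1 / (1 + [H⁺]/K2 + [H⁺]²/(K1K2)) = 1 / (1 + 10^+1.98 + 10^+0.94)
   = 1 / (1 + 95.499 + 8.7096) = 1/105.21 = 0.009505
[CO3²⁻] = α₂ × DIC = 0.009505 × 1.16 = 0.01103 mmol/kg = 11.03 μmol/kg
Ksp = 10^(−6.31) = 4.898×10^-7
Ω = [Ca²⁺][CO3²⁻]/Ksp = (2.55×10^-3)(1.103×10^-5) / 4.898×10^-7 = 0.0574

Ω = 0.0574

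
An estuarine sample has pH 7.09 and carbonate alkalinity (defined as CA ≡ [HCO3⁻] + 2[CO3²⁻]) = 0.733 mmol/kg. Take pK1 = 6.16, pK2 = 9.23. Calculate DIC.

DIC = 0.813 mmol/kg

CA = [HCO3⁻] + 2[CO3²⁻] = (α₁ + 2α₂)·DIC
At pH 7.09: [H⁺]/K1 = 10^-0.93 = 0.11749, K2/[H⁺] = 10^-2.14 = 0.0072444
α₁ = 1/(1 + 0.11749 + 0.0072444) = 1/1.1247 = 0.8891; α₂ = α₁·K2/[H⁺] = 0.006441
α₁ + 2α₂ = 0.9020
DIC = CA / (α₁ + 2α₂) = 0.733 / 0.9020 = 0.813 mmol/kg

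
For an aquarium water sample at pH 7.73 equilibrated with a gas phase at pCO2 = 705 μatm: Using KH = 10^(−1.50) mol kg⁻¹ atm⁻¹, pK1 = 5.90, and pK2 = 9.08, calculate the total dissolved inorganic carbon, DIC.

DIC = 1.60 mmol/kg

[CO2*] = KH · pCO2 = 10^(−1.50) × 705×10^-6 = 2.229×10^-5 mol/kg
α₀ = 1/(1 + K1/[H⁺] + K1K2/[H⁺]²) = 1/(1 + 10^+1.83 + 10^+0.48) = 0.01396
DIC = [CO2*]/α₀ = 2.229×10^-5 / 0.01396 = 1.60 mmol/kg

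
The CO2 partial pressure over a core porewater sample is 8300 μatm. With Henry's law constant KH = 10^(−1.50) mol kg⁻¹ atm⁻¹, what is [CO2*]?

KH = 10^(−1.50) = 3.162×10^-2 mol kg⁻¹ atm⁻¹
[CO2*] = KH · pCO2 = 3.162×10^-2 × 8300×10^-6 atm = 2.62×10^-4 mol/kg

[CO2*] = 262 μmol/kg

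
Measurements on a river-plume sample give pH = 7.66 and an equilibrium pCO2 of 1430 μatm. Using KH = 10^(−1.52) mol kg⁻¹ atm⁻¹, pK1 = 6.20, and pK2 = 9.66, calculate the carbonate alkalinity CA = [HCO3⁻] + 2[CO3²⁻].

[CO2*] = KH · pCO2 = 10^(−1.52) × 1430×10^-6 = 4.319×10^-5 mol/kg
α₀ = 1/(1 + K1/[H⁺] + K1K2/[H⁺]²) = 1/(1 + 10^+1.46 + 10^-0.54) = 0.03319
DIC = [CO2*]/α₀ = 4.319×10^-5 / 0.03319 = 1.301 mmol/kg
CA = (α₁ + 2α₂)·DIC = (0.9572 + 2×0.009572) × 1.301 = 1.27 mmol/kg

CA = 1.27 mmol/kg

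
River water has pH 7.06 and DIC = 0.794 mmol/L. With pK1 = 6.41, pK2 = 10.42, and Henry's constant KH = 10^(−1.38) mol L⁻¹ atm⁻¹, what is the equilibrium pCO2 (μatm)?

pCO2 = 3480 μatm

α₀ = 1 / (1 + K1/[H⁺] + K1K2/[H⁺]²) = 1 / (1 + 10^+0.65 + 10^-2.71)
   = 1 / (1 + 4.4668 + 0.0019498) = 1/5.4688 = 0.1829
[CO2*] = α₀ × DIC = 0.1829 × 0.794 = 0.1452 mmol/L
pCO2 = [CO2*]/KH = 1.452×10^-4 / 4.169×10^-2 = 3480 μatm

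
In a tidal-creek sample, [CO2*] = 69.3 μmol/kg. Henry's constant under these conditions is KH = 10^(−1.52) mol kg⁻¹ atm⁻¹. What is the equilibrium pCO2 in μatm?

KH = 10^(−1.52) = 3.020×10^-2 mol kg⁻¹ atm⁻¹
pCO2 = [CO2*]/KH = 69.3×10^-6 / 3.020×10^-2 = 2.29×10^-3 atm = 2290 μatm

pCO2 = 2290 μatm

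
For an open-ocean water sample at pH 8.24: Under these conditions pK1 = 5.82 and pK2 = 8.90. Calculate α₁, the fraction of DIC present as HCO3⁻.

α₁ = 1 / (1 + [H⁺]/K1 + K2/[H⁺]) = 1 / (1 + 10^-2.42 + 10^-0.66)
   = 1 / (1 + 0.0038019 + 0.21878) = 1/1.2226 = 0.8179

α₁ = 0.818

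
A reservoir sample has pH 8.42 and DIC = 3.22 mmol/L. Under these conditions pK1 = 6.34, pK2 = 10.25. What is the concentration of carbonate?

[CO3²⁻] = 0.0466 mmol/L

α₂ = 1 / (1 + [H⁺]/K2 + [H⁺]²/(K1K2)) = 1 / (1 + 10^+1.83 + 10^-0.25)
   = 1 / (1 + 67.608 + 0.56234) = 1/69.171 = 0.01446
[CO3²⁻] = α₂ × DIC = 0.01446 × 3.22 = 0.0466 mmol/L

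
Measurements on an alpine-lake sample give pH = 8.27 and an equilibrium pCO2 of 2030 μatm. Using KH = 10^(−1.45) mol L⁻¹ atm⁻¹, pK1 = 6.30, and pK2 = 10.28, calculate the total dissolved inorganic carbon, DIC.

[CO2*] = KH · pCO2 = 10^(−1.45) × 2030×10^-6 = 7.203×10^-5 mol/L
α₀ = 1/(1 + K1/[H⁺] + K1K2/[H⁺]²) = 1/(1 + 10^+1.97 + 10^-0.04) = 0.01050
DIC = [CO2*]/α₀ = 7.203×10^-5 / 0.01050 = 6.86 mmol/L

DIC = 6.86 mmol/L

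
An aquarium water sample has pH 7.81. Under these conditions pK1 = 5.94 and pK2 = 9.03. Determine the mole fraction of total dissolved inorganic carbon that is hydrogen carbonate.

α₁ = 1 / (1 + [H⁺]/K1 + K2/[H⁺]) = 1 / (1 + 10^-1.87 + 10^-1.22)
   = 1 / (1 + 0.013490 + 0.060256) = 1/1.0737 = 0.9313

α₁ = 0.931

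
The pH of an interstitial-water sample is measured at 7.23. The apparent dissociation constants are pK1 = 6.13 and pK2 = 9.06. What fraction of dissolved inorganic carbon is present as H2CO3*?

α₀ = 0.0726

α₀ = 1 / (1 + K1/[H⁺] + K1K2/[H⁺]²) = 1 / (1 + 10^+1.10 + 10^-0.73)
   = 1 / (1 + 12.589 + 0.18621) = 1/13.775 = 0.07259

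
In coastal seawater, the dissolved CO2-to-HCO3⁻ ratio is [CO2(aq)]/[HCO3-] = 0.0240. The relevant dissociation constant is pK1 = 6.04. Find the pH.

From K1 = [H⁺][HCO3-]/[CO2(aq)]:  pH = pK1 − log₁₀([CO2(aq)]/[HCO3-])
log₁₀(0.0240) = -1.620
pH = 6.04 − (-1.620) = 7.66

pH = 7.66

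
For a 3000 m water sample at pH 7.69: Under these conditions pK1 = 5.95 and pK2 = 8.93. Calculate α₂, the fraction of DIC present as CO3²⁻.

α₂ = 0.0535

α₂ = 1 / (1 + [H⁺]/K2 + [H⁺]²/(K1K2)) = 1 / (1 + 10^+1.24 + 10^-0.50)
   = 1 / (1 + 17.378 + 0.31623) = 1/18.694 = 0.05349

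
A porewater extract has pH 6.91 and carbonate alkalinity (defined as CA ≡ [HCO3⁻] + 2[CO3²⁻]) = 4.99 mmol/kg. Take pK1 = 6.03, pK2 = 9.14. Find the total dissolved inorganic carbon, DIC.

CA = [HCO3⁻] + 2[CO3²⁻] = (α₁ + 2α₂)·DIC
At pH 6.91: [H⁺]/K1 = 10^-0.88 = 0.13183, K2/[H⁺] = 10^-2.23 = 0.0058884
α₁ = 1/(1 + 0.13183 + 0.0058884) = 1/1.1377 = 0.8790; α₂ = α₁·K2/[H⁺] = 0.005176
α₁ + 2α₂ = 0.8893
DIC = CA / (α₁ + 2α₂) = 4.99 / 0.8893 = 5.61 mmol/kg

DIC = 5.61 mmol/kg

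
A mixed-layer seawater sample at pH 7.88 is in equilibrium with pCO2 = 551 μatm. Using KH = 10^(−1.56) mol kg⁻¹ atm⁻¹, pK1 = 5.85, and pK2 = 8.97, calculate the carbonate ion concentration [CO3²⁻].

[CO2*] = KH · pCO2 = 10^(−1.56) × 551×10^-6 = 1.518×10^-5 mol/kg
α₀ = 1/(1 + K1/[H⁺] + K1K2/[H⁺]²) = 1/(1 + 10^+2.03 + 10^+0.94) = 0.008557
DIC = [CO2*]/α₀ = 1.518×10^-5 / 0.008557 = 1.773 mmol/kg
[CO3²⁻] = α₂·DIC; α₂ = 0.07453, so [CO3²⁻] = 0.07453 × 1.773 = 0.132 mmol/kg

[CO3²⁻] = 0.132 mmol/kg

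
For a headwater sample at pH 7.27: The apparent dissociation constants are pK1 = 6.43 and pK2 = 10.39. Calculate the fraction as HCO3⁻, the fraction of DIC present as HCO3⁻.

α₁ = 1 / (1 + [H⁺]/K1 + K2/[H⁺]) = 1 / (1 + 10^-0.84 + 10^-3.12)
   = 1 / (1 + 0.14454 + 0.00075858) = 1/1.1453 = 0.8731

α₁ = 0.873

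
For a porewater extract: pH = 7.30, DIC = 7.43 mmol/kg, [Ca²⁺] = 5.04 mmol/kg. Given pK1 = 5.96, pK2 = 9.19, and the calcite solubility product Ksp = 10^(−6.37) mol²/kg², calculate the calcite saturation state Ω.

Ω = 1.07

α₂ = 1 / (1 + [H⁺]/K2 + [H⁺]²/(K1K2)) = 1 / (1 + 10^+1.89 + 10^+0.55)
   = 1 / (1 + 77.625 + 3.5481) = 1/82.173 = 0.01217
[CO3²⁻] = α₂ × DIC = 0.01217 × 7.43 = 0.09042 mmol/kg
Ksp = 10^(−6.37) = 4.266×10^-7
Ω = [Ca²⁺][CO3²⁻]/Ksp = (5.04×10^-3)(9.042×10^-5) / 4.266×10^-7 = 1.07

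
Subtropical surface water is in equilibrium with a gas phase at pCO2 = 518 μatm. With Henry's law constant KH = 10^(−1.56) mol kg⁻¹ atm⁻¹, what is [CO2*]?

[CO2*] = 14.3 μmol/kg

KH = 10^(−1.56) = 2.754×10^-2 mol kg⁻¹ atm⁻¹
[CO2*] = KH · pCO2 = 2.754×10^-2 × 518×10^-6 atm = 1.43×10^-5 mol/kg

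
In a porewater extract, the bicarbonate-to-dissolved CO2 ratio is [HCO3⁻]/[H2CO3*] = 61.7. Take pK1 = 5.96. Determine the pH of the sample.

From K1 = [H⁺][HCO3⁻]/[H2CO3*]:  pH = pK1 + log₁₀([HCO3⁻]/[H2CO3*])
log₁₀(61.7) = +1.790
pH = 5.96 + (+1.790) = 7.75

pH = 7.75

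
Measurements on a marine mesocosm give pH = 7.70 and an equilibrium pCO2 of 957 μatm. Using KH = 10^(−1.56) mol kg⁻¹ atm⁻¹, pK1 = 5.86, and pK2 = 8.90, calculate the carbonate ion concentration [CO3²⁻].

[CO2*] = KH · pCO2 = 10^(−1.56) × 957×10^-6 = 2.636×10^-5 mol/kg
α₀ = 1/(1 + K1/[H⁺] + K1K2/[H⁺]²) = 1/(1 + 10^+1.84 + 10^+0.64) = 0.01341
DIC = [CO2*]/α₀ = 2.636×10^-5 / 0.01341 = 1.965 mmol/kg
[CO3²⁻] = α₂·DIC; α₂ = 0.05855, so [CO3²⁻] = 0.05855 × 1.965 = 0.115 mmol/kg

[CO3²⁻] = 0.115 mmol/kg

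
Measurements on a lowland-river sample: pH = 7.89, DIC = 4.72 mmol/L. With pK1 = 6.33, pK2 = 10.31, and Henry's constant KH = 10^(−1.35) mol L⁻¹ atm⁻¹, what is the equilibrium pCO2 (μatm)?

pCO2 = 2820 μatm

α₀ = 1 / (1 + K1/[H⁺] + K1K2/[H⁺]²) = 1 / (1 + 10^+1.56 + 10^-0.86)
   = 1 / (1 + 36.308 + 0.13804) = 1/37.446 = 0.02671
[CO2*] = α₀ × DIC = 0.02671 × 4.72 = 0.1260 mmol/L
pCO2 = [CO2*]/KH = 1.260×10^-4 / 4.467×10^-2 = 2820 μatm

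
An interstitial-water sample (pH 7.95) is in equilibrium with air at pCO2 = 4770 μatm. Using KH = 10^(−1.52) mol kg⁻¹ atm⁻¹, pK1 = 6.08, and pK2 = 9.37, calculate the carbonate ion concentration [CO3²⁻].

[CO3²⁻] = 0.406 mmol/kg

[CO2*] = KH · pCO2 = 10^(−1.52) × 4770×10^-6 = 1.441×10^-4 mol/kg
α₀ = 1/(1 + K1/[H⁺] + K1K2/[H⁺]²) = 1/(1 + 10^+1.87 + 10^+0.45) = 0.01283
DIC = [CO2*]/α₀ = 1.441×10^-4 / 0.01283 = 11.23 mmol/kg
[CO3²⁻] = α₂·DIC; α₂ = 0.03616, so [CO3²⁻] = 0.03616 × 11.23 = 0.406 mmol/kg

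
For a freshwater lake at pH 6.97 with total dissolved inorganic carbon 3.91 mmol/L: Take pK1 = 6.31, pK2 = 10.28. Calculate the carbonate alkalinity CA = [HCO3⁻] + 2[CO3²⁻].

CA = [HCO3⁻] + 2[CO3²⁻] = (α₁ + 2α₂)·DIC
At pH 6.97: [H⁺]/K1 = 10^-0.66 = 0.21878, K2/[H⁺] = 10^-3.31 = 0.00048978
α₁ = 1/(1 + 0.21878 + 0.00048978) = 1/1.2193 = 0.8202; α₂ = α₁·K2/[H⁺] = 0.0004017
α₁ + 2α₂ = 0.8210
CA = 0.8210 × 3.91 = 3.21 mmol/L

CA = 3.21 mmol/L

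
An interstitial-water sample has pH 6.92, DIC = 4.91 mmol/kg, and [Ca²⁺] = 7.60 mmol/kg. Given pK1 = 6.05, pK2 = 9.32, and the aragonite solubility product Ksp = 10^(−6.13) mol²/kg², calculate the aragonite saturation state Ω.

α₂ = 1 / (1 + [H⁺]/K2 + [H⁺]²/(K1K2)) = 1 / (1 + 10^+2.40 + 10^+1.53)
   = 1 / (1 + 251.19 + 33.884) = 1/286.07 = 0.003496
[CO3²⁻] = α₂ × DIC = 0.003496 × 4.91 = 0.01716 mmol/kg = 17.16 μmol/kg
Ksp = 10^(−6.13) = 7.413×10^-7
Ω = [Ca²⁺][CO3²⁻]/Ksp = (7.60×10^-3)(1.716×10^-5) / 7.413×10^-7 = 0.176

Ω = 0.176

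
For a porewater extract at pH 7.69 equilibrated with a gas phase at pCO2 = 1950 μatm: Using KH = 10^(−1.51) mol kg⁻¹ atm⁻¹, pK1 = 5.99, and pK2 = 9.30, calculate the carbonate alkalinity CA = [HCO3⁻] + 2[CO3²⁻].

CA = 3.17 mmol/kg

[CO2*] = KH · pCO2 = 10^(−1.51) × 1950×10^-6 = 6.026×10^-5 mol/kg
α₀ = 1/(1 + K1/[H⁺] + K1K2/[H⁺]²) = 1/(1 + 10^+1.70 + 10^+0.09) = 0.01910
DIC = [CO2*]/α₀ = 6.026×10^-5 / 0.01910 = 3.155 mmol/kg
CA = (α₁ + 2α₂)·DIC = (0.9574 + 2×0.02350) × 3.155 = 3.17 mmol/kg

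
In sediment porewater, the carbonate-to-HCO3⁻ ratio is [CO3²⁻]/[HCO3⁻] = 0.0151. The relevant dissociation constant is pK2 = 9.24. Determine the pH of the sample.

pH = 7.42

From K2 = [H⁺][CO3²⁻]/[HCO3⁻]:  pH = pK2 + log₁₀([CO3²⁻]/[HCO3⁻])
log₁₀(0.0151) = -1.821
pH = 9.24 + (-1.821) = 7.42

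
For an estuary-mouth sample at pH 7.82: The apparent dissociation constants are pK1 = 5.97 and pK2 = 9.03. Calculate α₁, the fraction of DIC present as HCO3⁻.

α₁ = 1 / (1 + [H⁺]/K1 + K2/[H⁺]) = 1 / (1 + 10^-1.85 + 10^-1.21)
   = 1 / (1 + 0.014125 + 0.061660) = 1/1.0758 = 0.9296

α₁ = 0.930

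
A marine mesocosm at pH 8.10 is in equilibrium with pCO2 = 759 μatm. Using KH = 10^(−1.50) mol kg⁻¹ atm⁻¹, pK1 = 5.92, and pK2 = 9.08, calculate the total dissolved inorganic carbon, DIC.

DIC = 4.04 mmol/kg

[CO2*] = KH · pCO2 = 10^(−1.50) × 759×10^-6 = 2.400×10^-5 mol/kg
α₀ = 1/(1 + K1/[H⁺] + K1K2/[H⁺]²) = 1/(1 + 10^+2.18 + 10^+1.20) = 0.005945
DIC = [CO2*]/α₀ = 2.400×10^-5 / 0.005945 = 4.04 mmol/kg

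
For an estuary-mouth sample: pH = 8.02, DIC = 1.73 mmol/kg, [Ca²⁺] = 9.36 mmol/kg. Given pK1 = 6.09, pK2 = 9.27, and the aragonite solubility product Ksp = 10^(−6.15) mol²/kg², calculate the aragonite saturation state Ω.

α₂ = 1 / (1 + [H⁺]/K2 + [H⁺]²/(K1K2)) = 1 / (1 + 10^+1.25 + 10^-0.68)
   = 1 / (1 + 17.783 + 0.20893) = 1/18.992 = 0.05265
[CO3²⁻] = α₂ × DIC = 0.05265 × 1.73 = 0.09109 mmol/kg
Ksp = 10^(−6.15) = 7.079×10^-7
Ω = [Ca²⁺][CO3²⁻]/Ksp = (9.36×10^-3)(9.109×10^-5) / 7.079×10^-7 = 1.20

Ω = 1.20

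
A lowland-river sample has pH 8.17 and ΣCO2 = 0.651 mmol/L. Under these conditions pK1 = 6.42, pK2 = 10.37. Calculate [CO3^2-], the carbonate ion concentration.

[CO3²⁻] = 4.01 μmol/L

α₂ = 1 / (1 + [H⁺]/K2 + [H⁺]²/(K1K2)) = 1 / (1 + 10^+2.20 + 10^+0.45)
   = 1 / (1 + 158.49 + 2.8184) = 1/162.31 = 0.006161
[CO3²⁻] = α₂ × DIC = 0.006161 × 0.651 = 0.00401 mmol/L = 4.01 μmol/L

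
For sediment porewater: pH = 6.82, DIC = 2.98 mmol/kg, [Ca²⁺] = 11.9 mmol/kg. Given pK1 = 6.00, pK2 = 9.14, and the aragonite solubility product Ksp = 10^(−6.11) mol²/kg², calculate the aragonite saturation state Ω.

α₂ = 1 / (1 + [H⁺]/K2 + [H⁺]²/(K1K2)) = 1 / (1 + 10^+2.32 + 10^+1.50)
   = 1 / (1 + 208.93 + 31.623) = 1/241.55 = 0.004140
[CO3²⁻] = α₂ × DIC = 0.004140 × 2.98 = 0.01234 mmol/kg = 12.34 μmol/kg
Ksp = 10^(−6.11) = 7.762×10^-7
Ω = [Ca²⁺][CO3²⁻]/Ksp = (11.9×10^-3)(1.234×10^-5) / 7.762×10^-7 = 0.189

Ω = 0.189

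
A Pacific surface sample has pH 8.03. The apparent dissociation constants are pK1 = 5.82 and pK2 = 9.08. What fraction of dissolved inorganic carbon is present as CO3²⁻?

α₂ = 0.0814

α₂ = 1 / (1 + [H⁺]/K2 + [H⁺]²/(K1K2)) = 1 / (1 + 10^+1.05 + 10^-1.16)
   = 1 / (1 + 11.220 + 0.069183) = 1/12.289 = 0.08137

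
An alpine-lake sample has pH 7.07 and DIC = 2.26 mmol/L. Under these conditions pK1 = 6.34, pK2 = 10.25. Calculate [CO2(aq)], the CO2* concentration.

[CO2*] = 0.355 mmol/L

α₀ = 1 / (1 + K1/[H⁺] + K1K2/[H⁺]²) = 1 / (1 + 10^+0.73 + 10^-2.45)
   = 1 / (1 + 5.3703 + 0.0035481) = 1/6.3739 = 0.1569
[CO2*] = α₀ × DIC = 0.1569 × 2.26 = 0.355 mmol/L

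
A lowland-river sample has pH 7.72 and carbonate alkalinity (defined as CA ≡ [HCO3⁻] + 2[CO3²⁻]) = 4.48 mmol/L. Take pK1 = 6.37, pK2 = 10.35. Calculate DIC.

CA = [HCO3⁻] + 2[CO3²⁻] = (α₁ + 2α₂)·DIC
At pH 7.72: [H⁺]/K1 = 10^-1.35 = 0.044668, K2/[H⁺] = 10^-2.63 = 0.0023442
α₁ = 1/(1 + 0.044668 + 0.0023442) = 1/1.0470 = 0.9551; α₂ = α₁·K2/[H⁺] = 0.002239
α₁ + 2α₂ = 0.9596
DIC = CA / (α₁ + 2α₂) = 4.48 / 0.9596 = 4.67 mmol/L

DIC = 4.67 mmol/L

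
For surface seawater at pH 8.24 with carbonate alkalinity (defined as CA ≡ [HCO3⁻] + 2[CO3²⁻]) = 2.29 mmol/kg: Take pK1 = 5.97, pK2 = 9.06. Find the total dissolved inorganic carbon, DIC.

CA = [HCO3⁻] + 2[CO3²⁻] = (α₁ + 2α₂)·DIC
At pH 8.24: [H⁺]/K1 = 10^-2.27 = 0.0053703, K2/[H⁺] = 10^-0.82 = 0.15136
α₁ = 1/(1 + 0.0053703 + 0.15136) = 1/1.1567 = 0.8645; α₂ = α₁·K2/[H⁺] = 0.1308
α₁ + 2α₂ = 1.1262
DIC = CA / (α₁ + 2α₂) = 2.29 / 1.1262 = 2.03 mmol/kg

DIC = 2.03 mmol/kg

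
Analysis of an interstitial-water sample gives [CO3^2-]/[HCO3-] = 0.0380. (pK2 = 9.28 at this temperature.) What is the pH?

From K2 = [H⁺][CO3^2-]/[HCO3-]:  pH = pK2 + log₁₀([CO3^2-]/[HCO3-])
log₁₀(0.0380) = -1.420
pH = 9.28 + (-1.420) = 7.86

pH = 7.86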